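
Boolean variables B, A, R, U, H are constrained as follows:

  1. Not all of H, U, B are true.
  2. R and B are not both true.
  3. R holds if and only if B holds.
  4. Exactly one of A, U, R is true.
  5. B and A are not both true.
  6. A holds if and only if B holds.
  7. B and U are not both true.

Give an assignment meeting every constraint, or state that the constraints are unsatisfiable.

B = False, A = False, R = False, U = True, H = True

  (1) {H, U, B}: 2/3 true — not all ✓
  (2) R=F, B=F — not both ✓
  (3) R=F, B=F — same ✓
  (4) {A, U, R}: 1 true — exactly one ✓
  (5) B=F, A=F — not both ✓
  (6) A=F, B=F — same ✓
  (7) B=F, U=T — not both ✓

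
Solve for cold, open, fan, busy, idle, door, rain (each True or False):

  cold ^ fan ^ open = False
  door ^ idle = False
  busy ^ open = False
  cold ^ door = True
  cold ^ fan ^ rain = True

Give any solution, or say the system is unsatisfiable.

cold: False; open: False; fan: False; busy: False; idle: True; door: True; rain: True

cold ^ fan ^ open = F ^ F ^ F = False ✓
door ^ idle = T ^ T = False ✓
busy ^ open = F ^ F = False ✓
cold ^ door = F ^ T = True ✓
cold ^ fan ^ rain = F ^ F ^ T = True ✓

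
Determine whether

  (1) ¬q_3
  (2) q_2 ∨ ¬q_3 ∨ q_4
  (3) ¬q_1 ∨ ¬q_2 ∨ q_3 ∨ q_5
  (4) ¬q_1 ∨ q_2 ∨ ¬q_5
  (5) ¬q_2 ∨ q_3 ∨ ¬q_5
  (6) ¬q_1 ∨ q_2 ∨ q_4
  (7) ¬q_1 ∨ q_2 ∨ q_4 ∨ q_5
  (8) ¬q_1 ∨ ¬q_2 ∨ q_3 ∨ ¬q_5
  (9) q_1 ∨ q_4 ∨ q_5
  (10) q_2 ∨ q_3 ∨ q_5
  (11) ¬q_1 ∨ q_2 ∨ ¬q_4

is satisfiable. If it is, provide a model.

Unit clause (¬q_3) forces q_3 = False.
Set q_1 = False.
Set q_2 = False.
  then (q_2 ∨ q_3 ∨ q_5) forces q_5 = True.
Set q_4 = False.
All clauses satisfied.

q_1=F, q_2=F, q_3=F, q_4=F, q_5=T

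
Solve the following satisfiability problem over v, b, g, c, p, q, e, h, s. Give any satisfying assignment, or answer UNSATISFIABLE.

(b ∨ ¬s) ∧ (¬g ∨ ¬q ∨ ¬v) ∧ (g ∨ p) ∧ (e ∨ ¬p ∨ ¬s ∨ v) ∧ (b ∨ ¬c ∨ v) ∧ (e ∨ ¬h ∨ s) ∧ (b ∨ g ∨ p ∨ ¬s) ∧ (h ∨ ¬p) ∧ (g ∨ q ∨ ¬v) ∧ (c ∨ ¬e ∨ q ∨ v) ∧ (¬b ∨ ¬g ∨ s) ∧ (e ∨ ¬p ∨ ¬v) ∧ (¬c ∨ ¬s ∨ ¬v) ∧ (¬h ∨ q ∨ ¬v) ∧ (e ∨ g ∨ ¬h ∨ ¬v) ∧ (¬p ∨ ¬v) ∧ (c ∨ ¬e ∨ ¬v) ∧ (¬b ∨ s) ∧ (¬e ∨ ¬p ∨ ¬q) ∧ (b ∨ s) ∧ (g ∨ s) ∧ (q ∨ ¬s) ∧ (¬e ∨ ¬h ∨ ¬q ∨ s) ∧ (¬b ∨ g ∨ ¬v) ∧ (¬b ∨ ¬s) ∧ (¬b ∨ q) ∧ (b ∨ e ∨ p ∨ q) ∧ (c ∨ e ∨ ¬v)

Unsatisfiable

Case b = True:
  (¬b ∨ s) forces s = True.
  Clause (¬b ∨ ¬s) is falsified — contradiction.
Case b = False:
  (b ∨ ¬s) forces s = False.
  Clause (b ∨ s) is falsified — contradiction.
Both cases fail, so the formula is unsatisfiable.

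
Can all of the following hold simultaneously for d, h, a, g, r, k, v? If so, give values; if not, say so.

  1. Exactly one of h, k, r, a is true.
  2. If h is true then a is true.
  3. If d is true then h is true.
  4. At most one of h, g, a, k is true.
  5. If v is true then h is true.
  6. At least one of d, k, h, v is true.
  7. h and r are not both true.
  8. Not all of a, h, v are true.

d = False, h = False, a = False, g = False, r = False, k = True, v = False

  (1) {h, k, r, a}: 1 true — exactly one ✓
  (2) h=F ⇒ a: vacuous ✓
  (3) d=F ⇒ h: vacuous ✓
  (4) {h, g, a, k}: 1 true — at most one ✓
  (5) v=F ⇒ h: vacuous ✓
  (6) {d, k, h, v}: 1 true — at least one ✓
  (7) h=F, r=F — not both ✓
  (8) {a, h, v}: 0/3 true — not all ✓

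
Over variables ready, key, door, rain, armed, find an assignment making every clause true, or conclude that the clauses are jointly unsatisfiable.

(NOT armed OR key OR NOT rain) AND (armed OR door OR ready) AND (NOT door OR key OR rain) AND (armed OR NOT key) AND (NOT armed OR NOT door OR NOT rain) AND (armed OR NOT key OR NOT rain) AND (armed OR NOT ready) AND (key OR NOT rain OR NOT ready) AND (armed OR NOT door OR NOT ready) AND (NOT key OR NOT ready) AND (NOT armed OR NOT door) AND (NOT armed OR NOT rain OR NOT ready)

ready=F, key=T, door=F, rain=F, armed=T

Set ready = False.
Set key = True.
  then (armed OR NOT key) forces armed = True.
  then (NOT armed OR NOT door) forces door = False.
Set rain = False.
All clauses satisfied.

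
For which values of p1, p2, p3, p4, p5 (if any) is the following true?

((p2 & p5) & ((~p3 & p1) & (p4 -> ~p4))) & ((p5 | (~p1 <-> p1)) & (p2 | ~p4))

p1 = True, p2 = True, p3 = False, p4 = False, p5 = True

  (p2 & p5) & ((~p3 & p1) & (p4 -> ~p4)) = True
    p2 & p5 = True
    (~p3 & p1) & (p4 -> ~p4) = True
      ~p3 & p1 = True
        ~p3 = True
      p4 -> ~p4 = True
        ~p4 = True
  (p5 | (~p1 <-> p1)) & (p2 | ~p4) = True
    p5 | (~p1 <-> p1) = True
      ~p1 <-> p1 = False
        ~p1 = False
    p2 | ~p4 = True
      ~p4 = True
Both conjuncts True, so the formula holds.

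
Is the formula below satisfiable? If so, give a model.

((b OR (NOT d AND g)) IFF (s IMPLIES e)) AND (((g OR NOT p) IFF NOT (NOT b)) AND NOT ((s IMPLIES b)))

b: False, s: True, p: True, e: False, d: False, g: False

  (b OR (NOT d AND g)) IFF (s IMPLIES e) = True
    b OR (NOT d AND g) = False
      NOT d AND g = False
        NOT d = True
    s IMPLIES e = False
  ((g OR NOT p) IFF NOT (NOT b)) AND NOT ((s IMPLIES b)) = True
    (g OR NOT p) IFF NOT (NOT b) = True
      g OR NOT p = False
        NOT p = False
      NOT (NOT b) = False
        NOT b = True
    NOT ((s IMPLIES b)) = True
      s IMPLIES b = False
Both conjuncts True, so the formula holds.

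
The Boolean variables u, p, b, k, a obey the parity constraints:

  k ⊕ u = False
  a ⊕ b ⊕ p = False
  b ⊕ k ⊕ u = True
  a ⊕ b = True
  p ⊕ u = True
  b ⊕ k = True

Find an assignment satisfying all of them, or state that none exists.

u: False, p: True, b: True, k: False, a: False

k ⊕ u = F ⊕ F = False ✓
a ⊕ b ⊕ p = F ⊕ T ⊕ T = False ✓
b ⊕ k ⊕ u = T ⊕ F ⊕ F = True ✓
a ⊕ b = F ⊕ T = True ✓
p ⊕ u = T ⊕ F = True ✓
b ⊕ k = T ⊕ F = True ✓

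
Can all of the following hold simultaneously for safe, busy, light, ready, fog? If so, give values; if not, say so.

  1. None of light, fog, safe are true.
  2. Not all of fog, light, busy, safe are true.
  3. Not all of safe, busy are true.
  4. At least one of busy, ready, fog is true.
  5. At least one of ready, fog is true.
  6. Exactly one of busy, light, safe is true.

safe = False; busy = True; light = False; ready = True; fog = False

  (1) {light, fog, safe}: 0 true — none ✓
  (2) {fog, light, busy, safe}: 1/4 true — not all ✓
  (3) {safe, busy}: 1/2 true — not all ✓
  (4) {busy, ready, fog}: 2 true — at least one ✓
  (5) {ready, fog}: 1 true — at least one ✓
  (6) {busy, light, safe}: 1 true — exactly one ✓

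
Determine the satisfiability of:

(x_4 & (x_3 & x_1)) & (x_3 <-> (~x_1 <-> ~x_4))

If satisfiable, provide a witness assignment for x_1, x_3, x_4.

x_1 = True; x_3 = True; x_4 = True

  x_4 & (x_3 & x_1) = True
    x_3 & x_1 = True
  x_3 <-> (~x_1 <-> ~x_4) = True
    ~x_1 <-> ~x_4 = True
      ~x_1 = False
      ~x_4 = False
Both conjuncts True, so the formula holds.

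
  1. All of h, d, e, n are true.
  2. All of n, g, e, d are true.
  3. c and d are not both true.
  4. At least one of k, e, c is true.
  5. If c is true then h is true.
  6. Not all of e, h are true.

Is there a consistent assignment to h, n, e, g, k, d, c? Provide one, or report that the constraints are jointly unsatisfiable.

Case e = True:
  (1) forces h = True.
  Constraint (6) is violated (e=T, h=T) — contradiction.
Case e = False:
  Constraint (1) is violated (e=F) — contradiction.
Both cases fail — unsatisfiable.

Unsatisfiable — no assignment works.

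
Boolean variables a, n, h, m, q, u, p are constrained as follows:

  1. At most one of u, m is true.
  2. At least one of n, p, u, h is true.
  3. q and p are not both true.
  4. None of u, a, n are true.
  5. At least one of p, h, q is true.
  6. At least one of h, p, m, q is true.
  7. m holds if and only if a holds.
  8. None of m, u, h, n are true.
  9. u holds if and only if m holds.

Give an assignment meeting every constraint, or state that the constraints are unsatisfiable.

a: False, n: False, h: False, m: False, q: False, u: False, p: True

  (1) {u, m}: 0 true — at most one ✓
  (2) {n, p, u, h}: 1 true — at least one ✓
  (3) q=F, p=T — not both ✓
  (4) {u, a, n}: 0 true — none ✓
  (5) {p, h, q}: 1 true — at least one ✓
  (6) {h, p, m, q}: 1 true — at least one ✓
  (7) m=F, a=F — same ✓
  (8) {m, u, h, n}: 0 true — none ✓
  (9) u=F, m=F — same ✓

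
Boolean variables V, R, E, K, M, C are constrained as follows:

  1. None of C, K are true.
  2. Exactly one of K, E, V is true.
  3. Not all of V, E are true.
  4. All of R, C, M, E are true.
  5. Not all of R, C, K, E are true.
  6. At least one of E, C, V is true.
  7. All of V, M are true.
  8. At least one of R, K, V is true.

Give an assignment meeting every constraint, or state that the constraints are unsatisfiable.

The formula is unsatisfiable.

Case C = True:
  Constraint (1) is violated (C=T) — contradiction.
Case C = False:
  Constraint (4) is violated (C=F) — contradiction.
Both cases fail — unsatisfiable.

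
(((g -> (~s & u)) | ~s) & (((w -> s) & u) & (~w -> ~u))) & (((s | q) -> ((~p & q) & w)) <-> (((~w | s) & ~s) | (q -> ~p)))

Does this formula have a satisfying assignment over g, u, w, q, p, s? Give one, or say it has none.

g = False, u = True, w = True, q = True, p = True, s = True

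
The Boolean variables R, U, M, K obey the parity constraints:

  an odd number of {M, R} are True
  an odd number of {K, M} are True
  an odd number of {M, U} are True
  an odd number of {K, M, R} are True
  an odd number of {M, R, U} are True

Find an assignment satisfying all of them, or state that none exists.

R = False; U = False; M = True; K = False

{M, R}: 1 true → odd ✓
{K, M}: 1 true → odd ✓
{M, U}: 1 true → odd ✓
{K, M, R}: 1 true → odd ✓
{M, R, U}: 1 true → odd ✓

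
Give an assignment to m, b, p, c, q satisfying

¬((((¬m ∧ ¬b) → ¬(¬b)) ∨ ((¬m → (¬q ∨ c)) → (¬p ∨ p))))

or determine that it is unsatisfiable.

The formula is unsatisfiable.

Case p = True: the formula becomes ¬((((¬m ∧ ¬b) → ¬(¬b)) ∨ True)) = False.
Case p = False: the formula becomes ¬((((¬m ∧ ¬b) → ¬(¬b)) ∨ True)) = False.
Both cases fail — unsatisfiable.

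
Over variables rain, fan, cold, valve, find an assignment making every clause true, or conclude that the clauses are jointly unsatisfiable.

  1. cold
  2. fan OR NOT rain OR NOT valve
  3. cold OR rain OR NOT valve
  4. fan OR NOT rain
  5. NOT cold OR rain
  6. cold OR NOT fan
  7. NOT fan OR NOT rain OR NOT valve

Unit clause (cold) forces cold = True.
In (NOT cold OR rain) only rain is left, so rain = True.
In (fan OR NOT rain) only fan is left, so fan = True.
In (NOT fan OR NOT rain OR NOT valve) only NOT valve is left, so valve = False.
Check each clause:
  (cold): cold holds.
  (fan OR NOT rain OR NOT valve): fan holds.
  (cold OR rain OR NOT valve): cold holds.
  (fan OR NOT rain): fan holds.
  (NOT cold OR rain): rain holds.
  (cold OR NOT fan): cold holds.
  (NOT fan OR NOT rain OR NOT valve): NOT valve holds.
All clauses satisfied.

rain: True, fan: True, cold: True, valve: False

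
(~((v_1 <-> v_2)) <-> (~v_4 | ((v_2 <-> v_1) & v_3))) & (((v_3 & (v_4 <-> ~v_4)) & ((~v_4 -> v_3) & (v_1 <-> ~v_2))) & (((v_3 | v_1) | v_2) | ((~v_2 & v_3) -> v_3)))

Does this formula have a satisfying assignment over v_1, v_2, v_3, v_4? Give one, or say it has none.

Unsatisfiable — no assignment works.

The conjunct v_4 <-> ~v_4 is unsatisfiable on its own:
  v_4=F: evaluates to False.
  v_4=T: evaluates to False.
So the whole conjunction is unsatisfiable.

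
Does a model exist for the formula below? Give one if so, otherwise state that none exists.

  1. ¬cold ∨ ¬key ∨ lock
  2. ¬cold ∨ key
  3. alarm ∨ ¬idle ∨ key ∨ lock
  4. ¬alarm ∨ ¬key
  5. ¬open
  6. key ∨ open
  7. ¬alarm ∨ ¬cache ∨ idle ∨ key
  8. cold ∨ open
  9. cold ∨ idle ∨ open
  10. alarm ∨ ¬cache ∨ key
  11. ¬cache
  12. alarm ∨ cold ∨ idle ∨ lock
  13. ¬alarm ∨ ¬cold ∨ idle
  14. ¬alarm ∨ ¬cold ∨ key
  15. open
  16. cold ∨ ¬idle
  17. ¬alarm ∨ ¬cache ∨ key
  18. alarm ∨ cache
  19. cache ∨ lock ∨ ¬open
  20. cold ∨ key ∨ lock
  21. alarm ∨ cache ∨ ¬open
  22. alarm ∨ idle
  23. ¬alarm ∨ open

No satisfying assignment exists.

Case open = True:
  Clause (¬open) is falsified — contradiction.
Case open = False:
  Clause (open) is falsified — contradiction.
Both cases fail, so the formula is unsatisfiable.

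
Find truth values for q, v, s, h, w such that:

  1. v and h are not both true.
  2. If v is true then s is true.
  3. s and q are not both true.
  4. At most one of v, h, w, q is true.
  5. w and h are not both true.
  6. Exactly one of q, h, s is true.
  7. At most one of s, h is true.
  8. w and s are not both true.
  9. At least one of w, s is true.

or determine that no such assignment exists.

q: False; v: True; s: True; h: False; w: False

  (1) v=T, h=F — not both ✓
  (2) v=T ⇒ s: T ✓
  (3) s=T, q=F — not both ✓
  (4) {v, h, w, q}: 1 true — at most one ✓
  (5) w=F, h=F — not both ✓
  (6) {q, h, s}: 1 true — exactly one ✓
  (7) {s, h}: 1 true — at most one ✓
  (8) w=F, s=T — not both ✓
  (9) {w, s}: 1 true — at least one ✓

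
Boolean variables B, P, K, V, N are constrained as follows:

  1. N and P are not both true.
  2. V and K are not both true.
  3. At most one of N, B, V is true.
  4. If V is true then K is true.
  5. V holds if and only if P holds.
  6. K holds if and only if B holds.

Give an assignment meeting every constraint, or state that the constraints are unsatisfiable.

B = True; P = False; K = True; V = False; N = False

  (1) N=F, P=F — not both ✓
  (2) V=F, K=T — not both ✓
  (3) {N, B, V}: 1 true — at most one ✓
  (4) V=F ⇒ K: vacuous ✓
  (5) V=F, P=F — same ✓
  (6) K=T, B=T — same ✓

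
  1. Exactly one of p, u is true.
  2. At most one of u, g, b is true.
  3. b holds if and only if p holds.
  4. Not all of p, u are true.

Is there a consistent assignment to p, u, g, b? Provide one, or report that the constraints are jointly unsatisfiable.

p: False; u: True; g: False; b: False

  (1) {p, u}: 1 true — exactly one ✓
  (2) {u, g, b}: 1 true — at most one ✓
  (3) b=F, p=F — same ✓
  (4) {p, u}: 1/2 true — not all ✓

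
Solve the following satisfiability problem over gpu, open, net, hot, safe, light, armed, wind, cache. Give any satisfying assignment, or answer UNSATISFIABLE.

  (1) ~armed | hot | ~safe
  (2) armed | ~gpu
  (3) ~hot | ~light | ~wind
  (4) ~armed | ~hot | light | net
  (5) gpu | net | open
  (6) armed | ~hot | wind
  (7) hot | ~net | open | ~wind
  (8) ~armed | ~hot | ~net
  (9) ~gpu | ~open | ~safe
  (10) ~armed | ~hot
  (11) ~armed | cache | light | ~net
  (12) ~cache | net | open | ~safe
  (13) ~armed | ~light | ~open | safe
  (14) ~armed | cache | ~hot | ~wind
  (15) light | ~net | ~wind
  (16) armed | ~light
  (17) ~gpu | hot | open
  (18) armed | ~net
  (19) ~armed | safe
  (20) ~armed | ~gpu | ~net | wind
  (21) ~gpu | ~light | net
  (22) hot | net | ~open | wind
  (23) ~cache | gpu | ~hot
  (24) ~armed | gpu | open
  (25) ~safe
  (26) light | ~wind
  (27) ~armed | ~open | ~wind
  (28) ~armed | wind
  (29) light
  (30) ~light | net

Unsatisfiable — no assignment works.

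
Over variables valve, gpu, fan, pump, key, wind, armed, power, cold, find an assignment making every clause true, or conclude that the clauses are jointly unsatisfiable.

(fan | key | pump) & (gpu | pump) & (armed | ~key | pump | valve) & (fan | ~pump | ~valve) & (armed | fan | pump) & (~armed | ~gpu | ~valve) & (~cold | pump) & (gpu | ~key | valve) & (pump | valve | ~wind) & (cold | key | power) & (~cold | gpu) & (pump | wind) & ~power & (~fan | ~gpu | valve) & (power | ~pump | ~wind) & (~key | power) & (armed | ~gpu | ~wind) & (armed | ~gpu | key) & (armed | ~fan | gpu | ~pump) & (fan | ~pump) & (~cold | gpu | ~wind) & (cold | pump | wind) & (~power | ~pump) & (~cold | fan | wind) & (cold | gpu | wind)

Case power = True:
  Clause (~power) is falsified — contradiction.
Case power = False:
  (~key | power) forces key = False.
  (cold | key | power) forces cold = True.
  (~cold | pump) forces pump = True.
  (~cold | gpu) forces gpu = True.
  (power | ~pump | ~wind) forces wind = False.
  (armed | ~gpu | key) forces armed = True.
  (~armed | ~gpu | ~valve) forces valve = False.
  (~fan | ~gpu | valve) forces fan = False.
  Clause (fan | ~pump) is falsified — contradiction.
Both cases fail, so the formula is unsatisfiable.

Unsatisfiable — no assignment works.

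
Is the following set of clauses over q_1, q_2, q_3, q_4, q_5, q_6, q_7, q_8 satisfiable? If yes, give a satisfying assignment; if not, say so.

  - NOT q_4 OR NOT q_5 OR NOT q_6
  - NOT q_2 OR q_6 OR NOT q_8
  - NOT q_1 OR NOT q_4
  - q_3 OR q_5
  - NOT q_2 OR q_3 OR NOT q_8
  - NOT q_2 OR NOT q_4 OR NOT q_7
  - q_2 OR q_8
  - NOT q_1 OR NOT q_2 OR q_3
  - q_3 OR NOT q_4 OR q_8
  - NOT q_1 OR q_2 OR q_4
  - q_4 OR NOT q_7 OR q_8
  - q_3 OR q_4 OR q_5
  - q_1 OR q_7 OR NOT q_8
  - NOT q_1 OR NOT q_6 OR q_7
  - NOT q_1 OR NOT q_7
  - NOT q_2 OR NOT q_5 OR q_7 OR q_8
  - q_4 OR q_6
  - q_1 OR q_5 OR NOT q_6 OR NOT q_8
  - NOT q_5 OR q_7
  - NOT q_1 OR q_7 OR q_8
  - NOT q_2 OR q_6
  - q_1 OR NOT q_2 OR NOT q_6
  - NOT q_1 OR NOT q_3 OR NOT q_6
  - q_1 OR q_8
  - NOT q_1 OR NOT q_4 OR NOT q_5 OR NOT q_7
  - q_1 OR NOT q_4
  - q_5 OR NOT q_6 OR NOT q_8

q_1: False, q_2: False, q_3: False, q_4: False, q_5: True, q_6: True, q_7: True, q_8: True

Set q_1 = False.
  then (q_1 OR q_8) forces q_8 = True.
  then (q_1 OR NOT q_4) forces q_4 = False.
  then (q_1 OR q_7 OR NOT q_8) forces q_7 = True.
  then (q_4 OR q_6) forces q_6 = True.
  then (q_1 OR q_5 OR NOT q_6 OR NOT q_8) forces q_5 = True.
  then (q_1 OR NOT q_2 OR NOT q_6) forces q_2 = False.
Set q_3 = False.
All clauses satisfied.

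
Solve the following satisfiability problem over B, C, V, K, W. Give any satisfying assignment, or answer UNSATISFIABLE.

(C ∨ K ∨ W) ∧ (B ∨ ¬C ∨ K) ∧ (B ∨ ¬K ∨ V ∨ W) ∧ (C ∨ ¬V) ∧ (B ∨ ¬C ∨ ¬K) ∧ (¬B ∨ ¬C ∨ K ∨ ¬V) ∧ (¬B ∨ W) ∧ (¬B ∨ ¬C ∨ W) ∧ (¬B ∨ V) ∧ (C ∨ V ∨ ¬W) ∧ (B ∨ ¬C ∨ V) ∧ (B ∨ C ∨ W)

Set B = True.
  then (¬B ∨ W) forces W = True.
  then (¬B ∨ V) forces V = True.
  then (C ∨ ¬V) forces C = True.
  then (¬B ∨ ¬C ∨ K ∨ ¬V) forces K = True.
All clauses satisfied.

B = True, C = True, V = True, K = True, W = True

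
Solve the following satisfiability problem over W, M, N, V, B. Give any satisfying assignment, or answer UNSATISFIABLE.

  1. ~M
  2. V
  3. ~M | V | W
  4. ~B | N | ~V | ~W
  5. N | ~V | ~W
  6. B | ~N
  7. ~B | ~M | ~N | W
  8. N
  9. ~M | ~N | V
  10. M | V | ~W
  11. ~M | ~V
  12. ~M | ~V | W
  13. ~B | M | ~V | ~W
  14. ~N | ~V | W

Case M = True:
  Clause (~M) is falsified — contradiction.
Case M = False:
  (V) forces V = True.
  (N) forces N = True.
  (B | ~N) forces B = True.
  (~B | M | ~V | ~W) forces W = False.
  Clause (~N | ~V | W) is falsified — contradiction.
Both cases fail, so the formula is unsatisfiable.

Unsatisfiable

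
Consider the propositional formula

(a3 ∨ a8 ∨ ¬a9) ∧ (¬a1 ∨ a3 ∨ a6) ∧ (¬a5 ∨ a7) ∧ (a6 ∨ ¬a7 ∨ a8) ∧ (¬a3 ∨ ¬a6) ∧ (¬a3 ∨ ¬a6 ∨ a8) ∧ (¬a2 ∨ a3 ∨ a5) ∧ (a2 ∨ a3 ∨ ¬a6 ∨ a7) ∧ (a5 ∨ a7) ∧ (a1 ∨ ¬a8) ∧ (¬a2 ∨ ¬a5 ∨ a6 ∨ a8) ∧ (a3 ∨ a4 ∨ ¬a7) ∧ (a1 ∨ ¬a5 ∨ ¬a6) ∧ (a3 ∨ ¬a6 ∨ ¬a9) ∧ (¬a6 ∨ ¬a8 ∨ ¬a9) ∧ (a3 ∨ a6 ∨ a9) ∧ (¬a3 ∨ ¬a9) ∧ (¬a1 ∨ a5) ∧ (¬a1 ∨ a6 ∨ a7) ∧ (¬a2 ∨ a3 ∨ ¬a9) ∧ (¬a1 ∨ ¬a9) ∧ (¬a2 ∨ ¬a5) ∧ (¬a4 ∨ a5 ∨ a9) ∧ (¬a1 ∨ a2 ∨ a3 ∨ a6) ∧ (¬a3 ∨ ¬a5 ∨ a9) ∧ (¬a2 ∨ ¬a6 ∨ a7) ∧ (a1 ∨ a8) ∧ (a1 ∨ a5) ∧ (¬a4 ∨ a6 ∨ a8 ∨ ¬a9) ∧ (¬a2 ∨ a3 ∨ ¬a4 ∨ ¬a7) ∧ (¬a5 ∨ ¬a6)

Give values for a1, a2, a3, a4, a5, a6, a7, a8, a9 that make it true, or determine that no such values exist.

Case a1 = True:
  (¬a1 ∨ a5) forces a5 = True.
  (¬a5 ∨ a7) forces a7 = True.
  (¬a1 ∨ ¬a9) forces a9 = False.
  (¬a2 ∨ ¬a5) forces a2 = False.
  (¬a3 ∨ ¬a5 ∨ a9) forces a3 = False.
  (¬a1 ∨ a3 ∨ a6) forces a6 = True.
  Clause (¬a5 ∨ ¬a6) is falsified — contradiction.
Case a1 = False:
  (a1 ∨ ¬a8) forces a8 = False.
  Clause (a1 ∨ a8) is falsified — contradiction.
Both cases fail, so the formula is unsatisfiable.

Unsatisfiable — no assignment works.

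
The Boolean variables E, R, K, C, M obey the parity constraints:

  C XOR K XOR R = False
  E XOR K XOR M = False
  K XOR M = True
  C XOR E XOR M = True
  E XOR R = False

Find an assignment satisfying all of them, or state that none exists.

E = True; R = True; K = True; C = False; M = False

C XOR K XOR R = F XOR T XOR T = False ✓
E XOR K XOR M = T XOR T XOR F = False ✓
K XOR M = T XOR F = True ✓
C XOR E XOR M = F XOR T XOR F = True ✓
E XOR R = T XOR T = False ✓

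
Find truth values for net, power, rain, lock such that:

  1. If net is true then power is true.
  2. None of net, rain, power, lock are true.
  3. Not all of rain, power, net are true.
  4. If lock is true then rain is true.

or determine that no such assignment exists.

net: False, power: False, rain: False, lock: False

  (1) net=F ⇒ power: vacuous ✓
  (2) {net, rain, power, lock}: 0 true — none ✓
  (3) {rain, power, net}: 0/3 true — not all ✓
  (4) lock=F ⇒ rain: vacuous ✓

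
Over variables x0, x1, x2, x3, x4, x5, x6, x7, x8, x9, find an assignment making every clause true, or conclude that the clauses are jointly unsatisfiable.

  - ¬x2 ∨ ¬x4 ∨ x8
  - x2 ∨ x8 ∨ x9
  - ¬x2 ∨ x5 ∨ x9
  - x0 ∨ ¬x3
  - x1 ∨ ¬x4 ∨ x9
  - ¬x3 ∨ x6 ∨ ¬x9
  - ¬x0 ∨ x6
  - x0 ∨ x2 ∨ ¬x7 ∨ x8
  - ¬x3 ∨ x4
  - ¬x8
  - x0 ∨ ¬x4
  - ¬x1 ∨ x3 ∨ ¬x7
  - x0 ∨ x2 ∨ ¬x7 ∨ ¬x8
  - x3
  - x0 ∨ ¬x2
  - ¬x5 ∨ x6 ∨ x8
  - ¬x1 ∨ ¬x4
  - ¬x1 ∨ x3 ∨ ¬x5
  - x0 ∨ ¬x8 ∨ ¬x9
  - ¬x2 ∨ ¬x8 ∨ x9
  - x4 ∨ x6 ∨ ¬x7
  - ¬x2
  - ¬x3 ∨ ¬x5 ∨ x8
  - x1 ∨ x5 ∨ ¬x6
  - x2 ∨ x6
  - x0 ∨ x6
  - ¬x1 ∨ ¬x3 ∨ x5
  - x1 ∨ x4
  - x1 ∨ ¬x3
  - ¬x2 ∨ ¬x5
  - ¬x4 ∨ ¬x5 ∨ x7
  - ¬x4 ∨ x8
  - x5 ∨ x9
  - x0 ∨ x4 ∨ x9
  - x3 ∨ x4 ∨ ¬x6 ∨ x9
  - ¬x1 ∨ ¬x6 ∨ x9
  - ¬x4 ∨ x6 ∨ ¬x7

Case x4 = True:
  (¬x8) forces x8 = False.
  Clause (¬x4 ∨ x8) is falsified — contradiction.
Case x4 = False:
  (¬x3 ∨ x4) forces x3 = False.
  Clause (x3) is falsified — contradiction.
Both cases fail, so the formula is unsatisfiable.

No satisfying assignment exists.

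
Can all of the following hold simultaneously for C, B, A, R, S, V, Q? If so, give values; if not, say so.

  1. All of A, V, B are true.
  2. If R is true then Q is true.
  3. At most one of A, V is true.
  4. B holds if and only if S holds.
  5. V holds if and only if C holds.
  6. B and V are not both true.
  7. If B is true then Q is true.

The formula is unsatisfiable.

Case A = True:
  (1) forces V = True.
  Constraint (3) is violated (A=T, V=T) — contradiction.
Case A = False:
  Constraint (1) is violated (A=F) — contradiction.
Both cases fail — unsatisfiable.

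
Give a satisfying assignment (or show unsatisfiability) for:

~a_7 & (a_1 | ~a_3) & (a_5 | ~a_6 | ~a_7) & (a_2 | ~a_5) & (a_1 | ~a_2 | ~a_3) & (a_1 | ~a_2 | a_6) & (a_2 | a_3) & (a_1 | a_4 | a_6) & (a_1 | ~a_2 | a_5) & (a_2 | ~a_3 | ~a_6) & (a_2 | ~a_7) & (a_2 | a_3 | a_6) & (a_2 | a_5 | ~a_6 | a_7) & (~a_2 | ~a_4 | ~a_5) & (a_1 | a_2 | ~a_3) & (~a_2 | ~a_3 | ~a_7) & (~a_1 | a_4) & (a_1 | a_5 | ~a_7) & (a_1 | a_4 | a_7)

Unit clause (~a_7) forces a_7 = False.
Set a_1 = True.
  then (~a_1 | a_4) forces a_4 = True.
Set a_2 = True.
  then (~a_2 | ~a_4 | ~a_5) forces a_5 = False.
Set a_3 = False.
Set a_6 = True.
All clauses satisfied.

a_1 = True, a_2 = True, a_3 = False, a_4 = True, a_5 = False, a_6 = True, a_7 = False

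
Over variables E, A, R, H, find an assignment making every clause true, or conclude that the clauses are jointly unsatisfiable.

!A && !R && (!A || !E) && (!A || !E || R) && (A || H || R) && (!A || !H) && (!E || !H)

Unit clause (!A) forces A = False.
Unit clause (!R) forces R = False.
In (A || H || R) only H is left, so H = True.
In (!E || !H) only !E is left, so E = False.
All clauses satisfied.

E = False; A = False; R = False; H = True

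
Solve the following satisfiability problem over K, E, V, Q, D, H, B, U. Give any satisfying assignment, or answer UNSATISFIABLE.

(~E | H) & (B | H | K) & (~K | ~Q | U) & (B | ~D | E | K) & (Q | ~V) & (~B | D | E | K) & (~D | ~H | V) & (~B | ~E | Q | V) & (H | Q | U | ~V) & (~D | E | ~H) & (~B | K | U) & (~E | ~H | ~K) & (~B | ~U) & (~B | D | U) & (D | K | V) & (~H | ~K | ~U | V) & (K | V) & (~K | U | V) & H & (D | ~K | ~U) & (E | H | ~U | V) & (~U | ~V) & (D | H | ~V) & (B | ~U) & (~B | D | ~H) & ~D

Unit clause (H) forces H = True.
Unit clause (~D) forces D = False.
In (~B | D | ~H) only ~B is left, so B = False.
In (B | ~U) only ~U is left, so U = False.
Try K = True:
  (~K | ~Q | U) forces Q = False.
  (Q | ~V) forces V = False.
  clause (~K | U | V) is falsified — backtrack.
So K = False.
  then (D | K | V) forces V = True.
  then (Q | ~V) forces Q = True.
Set E = True.
All clauses satisfied.

K: False; E: True; V: True; Q: True; D: False; H: True; B: False; U: False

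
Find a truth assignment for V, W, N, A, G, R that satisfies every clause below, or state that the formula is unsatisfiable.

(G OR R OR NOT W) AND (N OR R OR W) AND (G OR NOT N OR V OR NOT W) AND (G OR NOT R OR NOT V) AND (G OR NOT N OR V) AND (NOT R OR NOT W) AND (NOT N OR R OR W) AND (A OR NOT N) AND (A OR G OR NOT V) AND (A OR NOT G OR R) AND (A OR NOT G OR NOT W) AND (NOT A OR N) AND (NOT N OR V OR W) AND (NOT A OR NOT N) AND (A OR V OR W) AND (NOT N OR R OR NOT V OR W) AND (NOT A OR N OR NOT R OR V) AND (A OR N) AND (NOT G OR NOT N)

Case N = True:
  (A OR NOT N) forces A = True.
  Clause (NOT A OR NOT N) is falsified — contradiction.
Case N = False:
  (NOT A OR N) forces A = False.
  Clause (A OR N) is falsified — contradiction.
Both cases fail, so the formula is unsatisfiable.

Unsatisfiable — no assignment works.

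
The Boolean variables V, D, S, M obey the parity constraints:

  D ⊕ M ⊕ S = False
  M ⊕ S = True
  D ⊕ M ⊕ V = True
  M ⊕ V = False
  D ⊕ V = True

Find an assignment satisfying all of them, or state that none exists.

V = False; D = True; S = True; M = False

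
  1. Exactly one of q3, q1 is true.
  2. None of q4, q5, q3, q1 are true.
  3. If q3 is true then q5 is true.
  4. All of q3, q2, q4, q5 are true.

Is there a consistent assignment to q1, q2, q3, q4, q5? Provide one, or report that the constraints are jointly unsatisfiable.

The formula is unsatisfiable.

Case q3 = True:
  Constraint (2) is violated (q3=T) — contradiction.
Case q3 = False:
  Constraint (4) is violated (q3=F) — contradiction.
Both cases fail — unsatisfiable.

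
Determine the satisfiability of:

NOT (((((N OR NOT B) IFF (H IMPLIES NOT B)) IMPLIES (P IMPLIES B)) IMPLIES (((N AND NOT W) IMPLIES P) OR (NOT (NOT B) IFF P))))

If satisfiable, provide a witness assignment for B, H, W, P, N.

B=T, H=F, W=F, P=F, N=T

  NOT (((((N OR NOT B) IFF (H IMPLIES NOT B)) IMPLIES (P IMPLIES B)) IMPLIES (((N AND NOT W) IMPLIES P) OR (NOT (NOT B) IFF P)))) = True
    (((N OR NOT B) IFF (H IMPLIES NOT B)) IMPLIES (P IMPLIES B)) IMPLIES (((N AND NOT W) IMPLIES P) OR (NOT (NOT B) IFF P)) = False
      ((N OR NOT B) IFF (H IMPLIES NOT B)) IMPLIES (P IMPLIES B) = True
        (N OR NOT B) IFF (H IMPLIES NOT B) = True
          N OR NOT B = True
            NOT B = False
          H IMPLIES NOT B = True
            NOT B = False
        P IMPLIES B = True
      ((N AND NOT W) IMPLIES P) OR (NOT (NOT B) IFF P) = False
        (N AND NOT W) IMPLIES P = False
          N AND NOT W = True
            NOT W = True
        NOT (NOT B) IFF P = False
          NOT (NOT B) = True
            NOT B = False
The formula evaluates to True.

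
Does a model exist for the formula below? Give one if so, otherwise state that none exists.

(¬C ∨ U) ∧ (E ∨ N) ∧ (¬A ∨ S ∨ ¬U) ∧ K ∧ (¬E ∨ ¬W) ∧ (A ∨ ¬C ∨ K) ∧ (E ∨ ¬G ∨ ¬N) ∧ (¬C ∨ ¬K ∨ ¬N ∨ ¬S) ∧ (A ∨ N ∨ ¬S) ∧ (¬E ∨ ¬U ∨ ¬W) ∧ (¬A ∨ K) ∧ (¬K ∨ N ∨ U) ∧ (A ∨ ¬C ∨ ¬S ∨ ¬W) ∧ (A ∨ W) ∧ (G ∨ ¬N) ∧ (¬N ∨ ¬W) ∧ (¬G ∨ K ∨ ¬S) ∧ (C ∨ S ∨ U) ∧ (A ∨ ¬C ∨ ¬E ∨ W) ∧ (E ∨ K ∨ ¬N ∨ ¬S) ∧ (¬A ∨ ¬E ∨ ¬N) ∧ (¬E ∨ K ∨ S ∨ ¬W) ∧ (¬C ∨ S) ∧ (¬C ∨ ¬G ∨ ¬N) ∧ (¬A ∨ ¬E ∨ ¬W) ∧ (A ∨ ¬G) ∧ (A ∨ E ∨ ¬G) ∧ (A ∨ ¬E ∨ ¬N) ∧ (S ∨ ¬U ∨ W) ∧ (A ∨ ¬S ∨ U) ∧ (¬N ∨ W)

Unit clause (K) forces K = True.
Set N = False.
  then (E ∨ N) forces E = True.
  then (¬E ∨ ¬W) forces W = False.
  then (¬K ∨ N ∨ U) forces U = True.
  then (A ∨ W) forces A = True.
  then (S ∨ ¬U ∨ W) forces S = True.
Set G = False.
Set C = True.
All clauses satisfied.

N=F, W=F, K=T, E=T, G=F, U=T, S=T, C=T, A=T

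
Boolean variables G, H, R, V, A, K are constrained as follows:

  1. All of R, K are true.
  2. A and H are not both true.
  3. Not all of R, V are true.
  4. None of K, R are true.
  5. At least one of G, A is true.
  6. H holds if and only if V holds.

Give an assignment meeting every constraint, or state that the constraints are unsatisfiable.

UNSATISFIABLE

Case R = True:
  Constraint (4) is violated (R=T) — contradiction.
Case R = False:
  Constraint (1) is violated (R=F) — contradiction.
Both cases fail — unsatisfiable.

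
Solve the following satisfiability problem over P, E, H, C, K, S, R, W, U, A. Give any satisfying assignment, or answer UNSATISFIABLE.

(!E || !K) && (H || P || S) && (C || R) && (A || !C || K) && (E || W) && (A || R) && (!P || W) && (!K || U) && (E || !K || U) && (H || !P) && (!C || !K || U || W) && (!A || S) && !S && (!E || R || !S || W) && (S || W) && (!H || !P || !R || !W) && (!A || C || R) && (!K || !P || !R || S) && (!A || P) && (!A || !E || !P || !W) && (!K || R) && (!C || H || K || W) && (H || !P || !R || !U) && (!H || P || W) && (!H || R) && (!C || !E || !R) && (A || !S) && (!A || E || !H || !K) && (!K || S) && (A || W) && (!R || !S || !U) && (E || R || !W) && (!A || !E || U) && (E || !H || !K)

P=F, E=F, H=T, C=F, K=F, S=F, R=T, W=T, U=T, A=F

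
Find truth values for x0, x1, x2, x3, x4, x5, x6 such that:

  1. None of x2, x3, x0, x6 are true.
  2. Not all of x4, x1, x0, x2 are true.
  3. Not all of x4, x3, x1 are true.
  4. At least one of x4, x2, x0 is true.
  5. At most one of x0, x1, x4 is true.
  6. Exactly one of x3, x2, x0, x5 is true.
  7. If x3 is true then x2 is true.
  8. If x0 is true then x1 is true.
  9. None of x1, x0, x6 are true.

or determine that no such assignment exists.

x0=F, x1=F, x2=F, x3=F, x4=T, x5=T, x6=F

  (1) {x2, x3, x0, x6}: 0 true — none ✓
  (2) {x4, x1, x0, x2}: 1/4 true — not all ✓
  (3) {x4, x3, x1}: 1/3 true — not all ✓
  (4) {x4, x2, x0}: 1 true — at least one ✓
  (5) {x0, x1, x4}: 1 true — at most one ✓
  (6) {x3, x2, x0, x5}: 1 true — exactly one ✓
  (7) x3=F ⇒ x2: vacuous ✓
  (8) x0=F ⇒ x1: vacuous ✓
  (9) {x1, x0, x6}: 0 true — none ✓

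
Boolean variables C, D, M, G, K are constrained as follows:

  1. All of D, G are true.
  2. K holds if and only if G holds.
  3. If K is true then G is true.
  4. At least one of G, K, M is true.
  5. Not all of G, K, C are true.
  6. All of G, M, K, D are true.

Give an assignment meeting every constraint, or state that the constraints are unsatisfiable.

C=F, D=T, M=T, G=T, K=T

  (1) {D, G}: all 2 true ✓
  (2) K=T, G=T — same ✓
  (3) K=T ⇒ G: T ✓
  (4) {G, K, M}: 3 true — at least one ✓
  (5) {G, K, C}: 2/3 true — not all ✓
  (6) {G, M, K, D}: all 4 true ✓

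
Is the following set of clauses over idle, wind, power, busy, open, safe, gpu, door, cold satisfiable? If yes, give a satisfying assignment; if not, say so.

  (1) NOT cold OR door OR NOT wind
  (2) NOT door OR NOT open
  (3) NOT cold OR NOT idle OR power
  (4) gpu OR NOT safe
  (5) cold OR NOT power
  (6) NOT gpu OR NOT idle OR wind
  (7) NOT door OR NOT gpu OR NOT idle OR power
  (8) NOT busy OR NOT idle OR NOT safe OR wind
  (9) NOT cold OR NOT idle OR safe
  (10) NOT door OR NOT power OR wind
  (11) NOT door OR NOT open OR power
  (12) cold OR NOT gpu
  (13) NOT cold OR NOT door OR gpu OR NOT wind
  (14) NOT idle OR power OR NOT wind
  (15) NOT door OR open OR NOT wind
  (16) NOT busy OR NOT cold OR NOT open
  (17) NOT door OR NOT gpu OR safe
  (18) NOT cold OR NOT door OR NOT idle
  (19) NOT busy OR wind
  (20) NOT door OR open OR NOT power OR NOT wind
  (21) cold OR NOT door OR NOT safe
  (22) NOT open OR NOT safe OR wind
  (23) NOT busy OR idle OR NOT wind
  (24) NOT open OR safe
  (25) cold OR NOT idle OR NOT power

idle=F, wind=F, power=F, busy=F, open=F, safe=F, gpu=F, door=T, cold=F

Set idle = False.
Set wind = False.
  then (NOT busy OR wind) forces busy = False.
Set power = False.
Try open = True:
  (NOT door OR NOT open) forces door = False.
  (NOT open OR NOT safe OR wind) forces safe = False.
  clause (NOT open OR safe) is falsified — backtrack.
So open = False.
Set safe = False.
Set gpu = False.
Set door = True.
Set cold = False.
All clauses satisfied.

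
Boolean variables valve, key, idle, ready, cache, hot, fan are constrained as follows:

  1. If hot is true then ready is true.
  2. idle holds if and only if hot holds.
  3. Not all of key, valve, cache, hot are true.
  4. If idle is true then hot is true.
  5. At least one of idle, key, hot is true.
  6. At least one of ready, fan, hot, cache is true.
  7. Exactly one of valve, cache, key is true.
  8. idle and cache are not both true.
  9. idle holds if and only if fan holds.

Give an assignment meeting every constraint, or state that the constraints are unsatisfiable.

valve: True; key: False; idle: True; ready: True; cache: False; hot: True; fan: True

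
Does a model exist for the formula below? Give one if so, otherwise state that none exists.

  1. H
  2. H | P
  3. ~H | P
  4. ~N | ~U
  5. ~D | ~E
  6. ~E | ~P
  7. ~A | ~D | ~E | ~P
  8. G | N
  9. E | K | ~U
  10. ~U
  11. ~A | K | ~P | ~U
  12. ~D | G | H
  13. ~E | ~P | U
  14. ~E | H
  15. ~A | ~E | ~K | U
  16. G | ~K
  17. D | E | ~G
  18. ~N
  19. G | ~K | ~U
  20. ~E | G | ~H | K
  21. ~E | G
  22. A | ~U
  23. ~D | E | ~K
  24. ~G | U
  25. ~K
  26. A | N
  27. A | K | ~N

Case H = True:
  (~H | P) forces P = True.
  (~E | ~P) forces E = False.
  (~U) forces U = False.
  (~N) forces N = False.
  (G | N) forces G = True.
  Clause (~G | U) is falsified — contradiction.
Case H = False:
  Clause (H) is falsified — contradiction.
Both cases fail, so the formula is unsatisfiable.

Unsatisfiable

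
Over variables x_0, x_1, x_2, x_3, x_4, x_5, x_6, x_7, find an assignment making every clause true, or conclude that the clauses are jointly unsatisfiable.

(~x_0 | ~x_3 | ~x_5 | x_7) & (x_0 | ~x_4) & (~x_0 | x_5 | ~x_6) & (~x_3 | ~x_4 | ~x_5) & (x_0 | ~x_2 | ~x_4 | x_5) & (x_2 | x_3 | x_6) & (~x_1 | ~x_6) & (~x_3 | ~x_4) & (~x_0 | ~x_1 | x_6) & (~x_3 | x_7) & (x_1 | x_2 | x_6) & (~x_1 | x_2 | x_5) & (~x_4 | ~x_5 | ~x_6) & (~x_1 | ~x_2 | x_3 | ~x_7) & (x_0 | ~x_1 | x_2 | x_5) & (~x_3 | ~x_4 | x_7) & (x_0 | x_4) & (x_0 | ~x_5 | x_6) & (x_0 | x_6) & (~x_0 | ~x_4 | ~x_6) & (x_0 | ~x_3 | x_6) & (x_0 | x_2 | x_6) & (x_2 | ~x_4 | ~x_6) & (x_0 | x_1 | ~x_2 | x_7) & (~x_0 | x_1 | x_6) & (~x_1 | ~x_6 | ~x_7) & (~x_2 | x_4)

Set x_0 = True.
Set x_1 = False.
  then (~x_0 | x_1 | x_6) forces x_6 = True.
  then (~x_0 | x_5 | ~x_6) forces x_5 = True.
  then (~x_4 | ~x_5 | ~x_6) forces x_4 = False.
  then (~x_2 | x_4) forces x_2 = False.
Set x_3 = False.
Set x_7 = True.
All clauses satisfied.

x_0 = True, x_1 = False, x_2 = False, x_3 = False, x_4 = False, x_5 = True, x_6 = True, x_7 = True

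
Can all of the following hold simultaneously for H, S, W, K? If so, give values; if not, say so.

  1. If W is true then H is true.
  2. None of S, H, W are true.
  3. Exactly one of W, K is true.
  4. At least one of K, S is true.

H: False; S: False; W: False; K: True

  (1) W=F ⇒ H: vacuous ✓
  (2) {S, H, W}: 0 true — none ✓
  (3) {W, K}: 1 true — exactly one ✓
  (4) {K, S}: 1 true — at least one ✓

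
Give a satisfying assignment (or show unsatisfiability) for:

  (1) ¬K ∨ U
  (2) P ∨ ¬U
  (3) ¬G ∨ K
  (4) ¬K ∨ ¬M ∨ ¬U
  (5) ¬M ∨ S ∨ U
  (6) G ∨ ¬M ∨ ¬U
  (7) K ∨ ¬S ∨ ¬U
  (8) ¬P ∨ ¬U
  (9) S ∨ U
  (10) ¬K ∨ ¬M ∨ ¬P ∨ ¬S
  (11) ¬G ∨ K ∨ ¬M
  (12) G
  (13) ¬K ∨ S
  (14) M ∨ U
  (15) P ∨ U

No satisfying assignment exists.

Case K = True:
  (¬K ∨ U) forces U = True.
  (P ∨ ¬U) forces P = True.
  Clause (¬P ∨ ¬U) is falsified — contradiction.
Case K = False:
  (¬G ∨ K) forces G = False.
  Clause (G) is falsified — contradiction.
Both cases fail, so the formula is unsatisfiable.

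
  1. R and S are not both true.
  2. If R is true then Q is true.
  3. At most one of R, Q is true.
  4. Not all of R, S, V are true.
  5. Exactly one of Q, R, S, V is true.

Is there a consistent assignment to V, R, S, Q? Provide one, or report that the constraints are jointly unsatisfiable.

V = False, R = False, S = False, Q = True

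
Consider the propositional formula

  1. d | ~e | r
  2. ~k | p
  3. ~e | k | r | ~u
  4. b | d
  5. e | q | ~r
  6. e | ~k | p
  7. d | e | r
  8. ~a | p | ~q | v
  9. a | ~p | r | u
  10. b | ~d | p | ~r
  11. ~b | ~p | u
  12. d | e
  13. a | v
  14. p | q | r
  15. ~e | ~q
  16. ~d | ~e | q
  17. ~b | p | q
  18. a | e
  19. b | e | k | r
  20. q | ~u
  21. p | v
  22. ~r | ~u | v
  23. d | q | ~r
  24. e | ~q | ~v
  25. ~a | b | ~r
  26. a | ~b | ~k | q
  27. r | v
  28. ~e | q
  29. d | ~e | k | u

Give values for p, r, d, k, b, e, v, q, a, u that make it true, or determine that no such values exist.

p = True; r = False; d = True; k = True; b = False; e = False; v = True; q = False; a = True; u = False

Set p = True.
Set r = False.
  then (r | v) forces v = True.
Try d = False:
  (d | ~e | r) forces e = False.
  clause (d | e | r) is falsified — backtrack.
So d = True.
Set k = True.
Set b = False.
Try e = True:
  (~e | ~q) forces q = False.
  clause (~d | ~e | q) is falsified — backtrack.
So e = False.
  then (a | e) forces a = True.
  then (e | ~q | ~v) forces q = False.
  then (q | ~u) forces u = False.
All clauses satisfied.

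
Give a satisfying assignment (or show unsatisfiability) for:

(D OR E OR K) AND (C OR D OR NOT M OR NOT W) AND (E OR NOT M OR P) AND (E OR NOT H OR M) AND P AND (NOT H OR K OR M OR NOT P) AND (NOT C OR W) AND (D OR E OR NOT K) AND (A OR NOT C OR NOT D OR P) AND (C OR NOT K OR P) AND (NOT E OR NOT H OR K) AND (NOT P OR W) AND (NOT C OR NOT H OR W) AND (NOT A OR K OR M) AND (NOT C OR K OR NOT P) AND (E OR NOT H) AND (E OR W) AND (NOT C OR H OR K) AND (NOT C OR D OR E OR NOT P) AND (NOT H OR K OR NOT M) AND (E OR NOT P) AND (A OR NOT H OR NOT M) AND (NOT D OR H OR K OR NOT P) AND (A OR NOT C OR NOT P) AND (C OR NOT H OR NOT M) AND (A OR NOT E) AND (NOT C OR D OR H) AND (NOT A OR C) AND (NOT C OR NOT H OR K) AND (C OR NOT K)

D=F, A=T, C=T, W=T, P=T, E=T, H=T, M=T, K=T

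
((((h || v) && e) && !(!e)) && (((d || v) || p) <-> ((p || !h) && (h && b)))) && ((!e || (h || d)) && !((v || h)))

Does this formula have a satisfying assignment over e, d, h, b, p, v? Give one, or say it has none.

Case h = True: the conjunct !((v || h)) becomes !((v || True)) = False.
Case h = False: the formula simplifies to (((v && e) && !(!e)) && !(((d || v) || p))) && ((!e || d) && !v).
  v = True: the conjunct !(((d || v) || p)) becomes !((True || p)) = False.
  v = False: the conjunct v is False.
Both cases fail — unsatisfiable.

UNSATISFIABLE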